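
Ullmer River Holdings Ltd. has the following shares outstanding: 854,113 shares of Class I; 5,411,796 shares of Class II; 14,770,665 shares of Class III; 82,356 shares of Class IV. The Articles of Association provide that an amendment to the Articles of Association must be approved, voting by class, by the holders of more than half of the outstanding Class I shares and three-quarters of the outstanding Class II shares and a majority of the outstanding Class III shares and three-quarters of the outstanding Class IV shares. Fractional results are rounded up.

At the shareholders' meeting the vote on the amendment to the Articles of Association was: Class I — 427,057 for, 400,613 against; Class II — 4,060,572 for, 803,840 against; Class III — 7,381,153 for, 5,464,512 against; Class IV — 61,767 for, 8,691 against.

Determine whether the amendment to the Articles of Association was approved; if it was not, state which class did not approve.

Not approved — the Class III shares did not give the required vote.

Class I: a majority of 854113 is 427057; 427,057 required, 427,057 in favor — approved.
Class II: 3/4 of 5411796 = 4058847; 4,058,847 required, 4,060,572 in favor — approved.
Class III: a majority of 14770665 is 7385333; 7,385,333 required, 7,381,153 in favor — not approved.
Class IV: 3/4 of 82356 = 61767; 61,767 required, 61,767 in favor — approved.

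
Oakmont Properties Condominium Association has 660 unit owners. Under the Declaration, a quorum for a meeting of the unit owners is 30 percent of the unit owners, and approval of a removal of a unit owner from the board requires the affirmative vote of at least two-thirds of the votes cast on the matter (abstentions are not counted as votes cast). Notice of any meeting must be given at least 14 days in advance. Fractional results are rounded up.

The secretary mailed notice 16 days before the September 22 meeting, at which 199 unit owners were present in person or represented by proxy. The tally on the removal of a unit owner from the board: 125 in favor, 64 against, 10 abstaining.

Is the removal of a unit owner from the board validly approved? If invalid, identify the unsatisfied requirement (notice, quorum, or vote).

Invalid — vote requirement not satisfied.

Notice: 16 days given; 14 required. Satisfied.
Quorum: 30% of 660 = 198; 199 present. Satisfied.
Vote: requires two-thirds of the votes cast (199 − 10 abstaining = 189); 2/3 of 189 = 126, so 126 needed; 125 in favor. Not satisfied.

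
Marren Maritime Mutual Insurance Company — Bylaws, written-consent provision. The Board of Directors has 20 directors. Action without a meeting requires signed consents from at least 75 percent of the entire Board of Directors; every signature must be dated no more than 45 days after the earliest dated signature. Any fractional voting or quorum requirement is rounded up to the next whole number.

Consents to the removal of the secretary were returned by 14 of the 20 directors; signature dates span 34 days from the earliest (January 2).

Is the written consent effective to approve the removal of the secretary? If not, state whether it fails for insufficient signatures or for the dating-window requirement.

Not effective — insufficient signatures.

Signatures required: at least 75 percent of 20 — 3/4 of 20 = 15, so 15 needed; 14 signed. Insufficient.
Dating window: the latest signature is 34 days after the earliest; the limit is 45 days. Within the window.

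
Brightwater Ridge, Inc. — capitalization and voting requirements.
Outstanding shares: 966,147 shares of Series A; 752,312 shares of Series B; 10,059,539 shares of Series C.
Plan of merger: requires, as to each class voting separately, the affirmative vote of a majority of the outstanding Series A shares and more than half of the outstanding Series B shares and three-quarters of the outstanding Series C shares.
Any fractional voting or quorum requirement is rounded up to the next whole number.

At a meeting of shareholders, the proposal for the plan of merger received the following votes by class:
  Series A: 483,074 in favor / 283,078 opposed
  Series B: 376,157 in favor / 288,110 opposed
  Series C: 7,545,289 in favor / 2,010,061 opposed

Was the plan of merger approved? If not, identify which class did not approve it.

Series A: a majority of 966147 is 483074; 483,074 required, 483,074 in favor — approved.
Series B: a majority of 752312 is 376157; 376,157 required, 376,157 in favor — approved.
Series C: 3/4 of 10059539 = 7544654.25, rounded up to 7544655; 7,544,655 required, 7,545,289 in favor — approved.

Approved — every class gave the required vote.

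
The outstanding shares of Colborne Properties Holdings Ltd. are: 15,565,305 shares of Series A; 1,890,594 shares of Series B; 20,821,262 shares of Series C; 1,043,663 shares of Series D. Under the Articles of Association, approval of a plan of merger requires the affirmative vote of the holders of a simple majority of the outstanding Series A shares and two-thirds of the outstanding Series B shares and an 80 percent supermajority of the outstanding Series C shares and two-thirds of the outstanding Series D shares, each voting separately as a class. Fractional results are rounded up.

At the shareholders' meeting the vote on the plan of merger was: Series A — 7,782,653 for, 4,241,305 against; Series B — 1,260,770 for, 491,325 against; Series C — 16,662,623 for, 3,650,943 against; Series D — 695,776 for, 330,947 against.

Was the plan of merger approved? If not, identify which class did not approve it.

Series A: a majority of 15565305 is 7782653; 7,782,653 required, 7,782,653 in favor — approved.
Series B: 2/3 of 1890594 = 1260396; 1,260,396 required, 1,260,770 in favor — approved.
Series C: 4/5 of 20821262 = 16657009.60, rounded up to 16657010; 16,657,010 required, 16,662,623 in favor — approved.
Series D: 2/3 of 1043663 = 695775.33, rounded up to 695776; 695,776 required, 695,776 in favor — approved.

Approved — every class gave the required vote.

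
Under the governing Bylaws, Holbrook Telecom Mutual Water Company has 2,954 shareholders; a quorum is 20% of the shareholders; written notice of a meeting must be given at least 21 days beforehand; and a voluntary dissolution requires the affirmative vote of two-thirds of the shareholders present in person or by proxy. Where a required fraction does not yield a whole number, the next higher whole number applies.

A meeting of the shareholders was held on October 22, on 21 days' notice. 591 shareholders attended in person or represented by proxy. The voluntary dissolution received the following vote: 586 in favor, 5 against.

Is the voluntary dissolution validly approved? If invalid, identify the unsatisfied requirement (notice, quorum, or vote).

Valid — all requirements satisfied.

Notice: 21 days given; 21 required. Satisfied.
Quorum: 20% of 2,954 = 590.80, rounded up to 591; 591 present. Satisfied.
Vote: requires two-thirds of those present (591); 2/3 of 591 = 394, so 394 needed; 586 in favor. Satisfied.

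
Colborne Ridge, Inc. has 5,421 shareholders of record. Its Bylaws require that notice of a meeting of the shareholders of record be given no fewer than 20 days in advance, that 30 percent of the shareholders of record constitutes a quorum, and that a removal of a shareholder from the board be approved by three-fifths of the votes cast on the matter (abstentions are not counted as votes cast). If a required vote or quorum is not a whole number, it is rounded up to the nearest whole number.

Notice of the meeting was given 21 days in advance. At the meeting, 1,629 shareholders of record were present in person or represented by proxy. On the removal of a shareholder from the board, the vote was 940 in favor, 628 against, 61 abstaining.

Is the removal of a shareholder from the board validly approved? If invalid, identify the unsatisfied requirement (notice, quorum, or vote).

Invalid — vote requirement not satisfied.

Notice: 21 days given; 20 required. Satisfied.
Quorum: 30% of 5,421 = 1,626.30, rounded up to 1,627; 1,629 present. Satisfied.
Vote: requires three-fifths of the votes cast (1,629 − 61 abstaining = 1,568); 3/5 of 1568 = 940.80, rounded up to 941, so 941 needed; 940 in favor. Not satisfied.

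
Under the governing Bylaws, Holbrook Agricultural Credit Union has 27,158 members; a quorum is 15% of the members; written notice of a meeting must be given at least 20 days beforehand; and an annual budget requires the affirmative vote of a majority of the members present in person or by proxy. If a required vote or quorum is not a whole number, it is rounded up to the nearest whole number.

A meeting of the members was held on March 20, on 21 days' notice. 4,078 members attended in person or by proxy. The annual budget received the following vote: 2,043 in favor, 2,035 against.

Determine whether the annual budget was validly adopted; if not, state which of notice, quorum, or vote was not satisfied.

Notice: 21 days given; 20 required. Satisfied.
Quorum: 15% of 27,158 = 4,073.70, rounded up to 4,074; 4,078 present. Satisfied.
Vote: requires a majority of those present (4,078); a majority of 4078 is 2040, so 2,040 needed; 2,043 in favor. Satisfied.

Valid — all requirements satisfied.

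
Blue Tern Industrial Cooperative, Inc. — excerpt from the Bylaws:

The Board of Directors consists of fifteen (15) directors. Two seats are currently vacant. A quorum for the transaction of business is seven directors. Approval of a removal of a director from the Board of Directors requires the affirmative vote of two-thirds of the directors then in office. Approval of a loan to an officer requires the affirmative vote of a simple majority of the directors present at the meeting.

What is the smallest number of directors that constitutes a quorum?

7

The quorum is fixed at 7.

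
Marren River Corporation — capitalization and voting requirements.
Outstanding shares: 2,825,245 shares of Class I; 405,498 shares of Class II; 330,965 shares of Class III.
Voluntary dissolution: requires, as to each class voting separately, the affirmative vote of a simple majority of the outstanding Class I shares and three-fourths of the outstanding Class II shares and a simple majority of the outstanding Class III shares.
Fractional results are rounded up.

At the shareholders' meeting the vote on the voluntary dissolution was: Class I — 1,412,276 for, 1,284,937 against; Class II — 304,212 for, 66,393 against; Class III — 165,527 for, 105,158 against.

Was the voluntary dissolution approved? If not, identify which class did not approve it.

Not approved — the Class I shares did not give the required vote.

Class I: a majority of 2825245 is 1412623; 1,412,623 required, 1,412,276 in favor — not approved.
Class II: 3/4 of 405498 = 304123.50, rounded up to 304124; 304,124 required, 304,212 in favor — approved.
Class III: a majority of 330965 is 165483; 165,483 required, 165,527 in favor — approved.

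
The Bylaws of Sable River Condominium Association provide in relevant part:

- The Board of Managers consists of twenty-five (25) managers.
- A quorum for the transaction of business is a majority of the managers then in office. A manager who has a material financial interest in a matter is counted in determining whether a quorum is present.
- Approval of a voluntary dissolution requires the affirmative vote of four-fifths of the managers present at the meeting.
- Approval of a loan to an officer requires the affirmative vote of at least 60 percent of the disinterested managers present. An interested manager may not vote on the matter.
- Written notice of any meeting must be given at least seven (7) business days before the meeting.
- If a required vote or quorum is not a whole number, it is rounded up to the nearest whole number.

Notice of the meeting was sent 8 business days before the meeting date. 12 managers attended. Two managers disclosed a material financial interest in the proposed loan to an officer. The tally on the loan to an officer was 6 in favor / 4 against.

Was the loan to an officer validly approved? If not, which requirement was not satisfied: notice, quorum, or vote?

Notice: 8 business days given; 7 required (8 ≥ 7). Satisfied.
Quorum: 12 present (interested managers count toward quorum); quorum is 13. Not satisfied.
Vote: the loan to an officer requires three-fifths of the disinterested managers present (12 − 2 = 10). 3/5 of 10 = 6, so 6 affirmative votes are needed; 6 voted in favor. Satisfied. (Moot — without a quorum no business can be validly transacted.)

Invalid — quorum requirement not satisfied.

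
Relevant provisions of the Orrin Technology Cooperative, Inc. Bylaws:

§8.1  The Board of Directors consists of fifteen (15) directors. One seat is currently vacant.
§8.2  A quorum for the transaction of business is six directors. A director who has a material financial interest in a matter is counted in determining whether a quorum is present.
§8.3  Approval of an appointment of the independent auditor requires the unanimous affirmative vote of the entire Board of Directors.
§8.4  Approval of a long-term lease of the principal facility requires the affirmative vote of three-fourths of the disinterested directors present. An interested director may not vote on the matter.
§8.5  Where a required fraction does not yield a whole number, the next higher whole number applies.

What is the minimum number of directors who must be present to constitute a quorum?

The quorum is fixed at 6.

6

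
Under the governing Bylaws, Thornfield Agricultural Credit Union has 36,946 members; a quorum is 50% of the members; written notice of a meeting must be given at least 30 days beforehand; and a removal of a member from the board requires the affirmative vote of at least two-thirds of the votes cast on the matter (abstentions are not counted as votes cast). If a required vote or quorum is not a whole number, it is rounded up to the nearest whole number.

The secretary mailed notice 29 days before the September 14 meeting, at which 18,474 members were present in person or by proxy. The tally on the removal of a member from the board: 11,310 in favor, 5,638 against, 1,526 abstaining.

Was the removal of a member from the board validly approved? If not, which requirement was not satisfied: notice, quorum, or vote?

Notice: 29 days given; 30 required. Not satisfied.
Quorum: 50% of 36,946 = 18,473; 18,474 present. Satisfied.
Vote: requires two-thirds of the votes cast (18,474 − 1,526 abstaining = 16,948); 2/3 of 16948 = 11298.67, rounded up to 11299, so 11,299 needed; 11,310 in favor. Satisfied.

Invalid — notice requirement not satisfied.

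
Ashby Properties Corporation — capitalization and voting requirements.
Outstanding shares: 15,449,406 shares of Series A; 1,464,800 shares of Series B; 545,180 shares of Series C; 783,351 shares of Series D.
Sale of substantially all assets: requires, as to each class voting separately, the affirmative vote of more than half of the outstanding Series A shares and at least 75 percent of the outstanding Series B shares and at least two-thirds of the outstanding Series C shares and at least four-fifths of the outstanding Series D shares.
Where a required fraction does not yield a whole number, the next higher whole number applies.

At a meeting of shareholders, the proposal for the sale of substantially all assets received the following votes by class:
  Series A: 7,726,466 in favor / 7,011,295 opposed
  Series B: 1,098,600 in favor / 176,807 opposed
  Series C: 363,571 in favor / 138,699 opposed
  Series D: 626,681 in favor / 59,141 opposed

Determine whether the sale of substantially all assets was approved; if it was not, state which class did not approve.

Approved — every class gave the required vote.

Series A: a majority of 15449406 is 7724704; 7,724,704 required, 7,726,466 in favor — approved.
Series B: 3/4 of 1464800 = 1098600; 1,098,600 required, 1,098,600 in favor — approved.
Series C: 2/3 of 545180 = 363453.33, rounded up to 363454; 363,454 required, 363,571 in favor — approved.
Series D: 4/5 of 783351 = 626680.80, rounded up to 626681; 626,681 required, 626,681 in favor — approved.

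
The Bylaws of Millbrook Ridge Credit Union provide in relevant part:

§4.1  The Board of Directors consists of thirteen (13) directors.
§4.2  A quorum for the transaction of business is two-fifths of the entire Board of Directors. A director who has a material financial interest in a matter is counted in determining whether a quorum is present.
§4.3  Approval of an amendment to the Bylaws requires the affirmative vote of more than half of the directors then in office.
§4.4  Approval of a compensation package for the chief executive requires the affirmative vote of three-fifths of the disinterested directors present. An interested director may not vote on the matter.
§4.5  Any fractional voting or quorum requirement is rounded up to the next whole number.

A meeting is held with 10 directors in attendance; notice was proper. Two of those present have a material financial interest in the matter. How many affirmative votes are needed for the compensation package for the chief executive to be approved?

5

The compensation package for the chief executive requires three-fifths of the disinterested directors present (10 − 2 = 8).
3/5 of 8 = 4.80, rounded up to 5.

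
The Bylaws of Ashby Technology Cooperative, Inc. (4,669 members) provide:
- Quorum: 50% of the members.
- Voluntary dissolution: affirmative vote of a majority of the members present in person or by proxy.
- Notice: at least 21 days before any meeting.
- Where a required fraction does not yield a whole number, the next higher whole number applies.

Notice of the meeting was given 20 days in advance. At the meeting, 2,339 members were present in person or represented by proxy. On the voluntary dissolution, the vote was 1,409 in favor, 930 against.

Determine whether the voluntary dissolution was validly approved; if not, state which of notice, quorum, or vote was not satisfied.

Invalid — notice requirement not satisfied.

Notice: 20 days given; 21 required. Not satisfied.
Quorum: 50% of 4,669 = 2,334.50, rounded up to 2,335; 2,339 present. Satisfied.
Vote: requires a majority of those present (2,339); a majority of 2339 is 1170, so 1,170 needed; 1,409 in favor. Satisfied.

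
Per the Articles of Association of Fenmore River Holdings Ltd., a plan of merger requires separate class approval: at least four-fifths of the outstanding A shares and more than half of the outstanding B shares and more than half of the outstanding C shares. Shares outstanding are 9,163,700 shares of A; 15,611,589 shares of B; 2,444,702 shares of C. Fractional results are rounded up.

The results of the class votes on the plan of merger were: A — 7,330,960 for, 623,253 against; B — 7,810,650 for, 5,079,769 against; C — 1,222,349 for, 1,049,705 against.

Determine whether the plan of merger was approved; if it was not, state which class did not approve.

Not approved — the C shares did not give the required vote.

A: 4/5 of 9163700 = 7330960; 7,330,960 required, 7,330,960 in favor — approved.
B: a majority of 15611589 is 7805795; 7,805,795 required, 7,810,650 in favor — approved.
C: a majority of 2444702 is 1222352; 1,222,352 required, 1,222,349 in favor — not approved.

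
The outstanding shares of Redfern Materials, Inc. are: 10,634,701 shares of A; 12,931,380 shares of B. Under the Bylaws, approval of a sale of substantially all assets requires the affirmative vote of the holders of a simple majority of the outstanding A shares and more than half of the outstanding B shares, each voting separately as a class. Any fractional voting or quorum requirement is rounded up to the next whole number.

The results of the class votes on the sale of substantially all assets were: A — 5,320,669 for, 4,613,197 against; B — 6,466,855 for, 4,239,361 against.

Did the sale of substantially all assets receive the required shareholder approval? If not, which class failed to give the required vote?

Approved — every class gave the required vote.

A: a majority of 10634701 is 5317351; 5,317,351 required, 5,320,669 in favor — approved.
B: a majority of 12931380 is 6465691; 6,465,691 required, 6,466,855 in favor — approved.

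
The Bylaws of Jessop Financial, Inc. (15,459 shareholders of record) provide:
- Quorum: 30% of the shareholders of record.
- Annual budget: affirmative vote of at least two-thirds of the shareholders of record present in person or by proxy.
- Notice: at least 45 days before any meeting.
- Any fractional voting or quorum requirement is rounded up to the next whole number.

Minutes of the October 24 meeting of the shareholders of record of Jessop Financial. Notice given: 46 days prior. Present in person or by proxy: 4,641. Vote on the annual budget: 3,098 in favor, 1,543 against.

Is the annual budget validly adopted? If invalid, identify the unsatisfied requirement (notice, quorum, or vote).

Valid — all requirements satisfied.

Notice: 46 days given; 45 required. Satisfied.
Quorum: 30% of 15,459 = 4,637.70, rounded up to 4,638; 4,641 present. Satisfied.
Vote: requires two-thirds of those present (4,641); 2/3 of 4641 = 3094, so 3,094 needed; 3,098 in favor. Satisfied.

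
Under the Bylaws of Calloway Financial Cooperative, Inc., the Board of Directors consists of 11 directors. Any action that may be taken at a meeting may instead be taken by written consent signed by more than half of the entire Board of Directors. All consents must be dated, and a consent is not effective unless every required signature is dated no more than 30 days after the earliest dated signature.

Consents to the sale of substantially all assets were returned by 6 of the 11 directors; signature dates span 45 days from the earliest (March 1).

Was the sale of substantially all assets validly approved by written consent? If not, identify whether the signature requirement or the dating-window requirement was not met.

Not effective — dating-window requirement not satisfied.

Signatures required: more than half of 11 — a majority of 11 is 6, so 6 needed; 6 signed. Sufficient.
Dating window: the latest signature is 45 days after the earliest; the limit is 30 days. Outside the window.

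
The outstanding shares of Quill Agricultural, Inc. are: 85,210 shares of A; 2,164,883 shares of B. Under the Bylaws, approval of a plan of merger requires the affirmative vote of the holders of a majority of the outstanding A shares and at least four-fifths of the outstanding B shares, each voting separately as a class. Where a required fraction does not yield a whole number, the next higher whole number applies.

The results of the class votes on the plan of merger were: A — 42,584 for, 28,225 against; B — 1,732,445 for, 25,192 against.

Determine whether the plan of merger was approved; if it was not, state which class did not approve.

Not approved — the A shares did not give the required vote.

A: a majority of 85210 is 42606; 42,606 required, 42,584 in favor — not approved.
B: 4/5 of 2164883 = 1731906.40, rounded up to 1731907; 1,731,907 required, 1,732,445 in favor — approved.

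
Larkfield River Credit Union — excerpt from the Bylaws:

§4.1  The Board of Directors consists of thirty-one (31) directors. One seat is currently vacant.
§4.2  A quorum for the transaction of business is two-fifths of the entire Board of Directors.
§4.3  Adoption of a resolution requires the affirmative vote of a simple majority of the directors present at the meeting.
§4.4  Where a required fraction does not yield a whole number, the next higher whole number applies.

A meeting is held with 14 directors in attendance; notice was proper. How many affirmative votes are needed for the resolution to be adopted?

The resolution requires a majority of the directors present (14).
A majority of 14 is 8.

8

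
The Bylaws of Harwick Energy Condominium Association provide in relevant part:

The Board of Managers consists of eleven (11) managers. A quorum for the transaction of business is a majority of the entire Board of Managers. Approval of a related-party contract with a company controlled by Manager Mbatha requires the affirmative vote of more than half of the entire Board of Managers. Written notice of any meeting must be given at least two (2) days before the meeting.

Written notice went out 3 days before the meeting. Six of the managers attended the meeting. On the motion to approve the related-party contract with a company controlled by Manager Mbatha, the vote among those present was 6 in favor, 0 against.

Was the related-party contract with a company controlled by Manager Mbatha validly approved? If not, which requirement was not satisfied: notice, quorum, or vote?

Valid — all requirements satisfied.

Notice: 3 days given; 2 required (3 ≥ 2). Satisfied.
Quorum: 6 present; quorum is 6. Satisfied.
Vote: the related-party contract with a company controlled by Manager Mbatha requires a majority of the entire Board of Managers (11). A majority of 11 is 6, so 6 affirmative votes are needed; 6 voted in favor. Satisfied.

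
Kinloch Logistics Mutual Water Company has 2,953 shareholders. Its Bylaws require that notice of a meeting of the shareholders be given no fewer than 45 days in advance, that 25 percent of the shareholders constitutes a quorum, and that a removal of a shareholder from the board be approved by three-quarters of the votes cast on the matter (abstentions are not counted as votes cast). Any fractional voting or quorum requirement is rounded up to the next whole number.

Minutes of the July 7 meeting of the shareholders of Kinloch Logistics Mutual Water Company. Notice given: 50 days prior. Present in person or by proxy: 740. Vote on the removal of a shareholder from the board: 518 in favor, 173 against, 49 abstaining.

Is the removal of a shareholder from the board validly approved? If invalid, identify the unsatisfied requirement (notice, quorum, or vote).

Invalid — vote requirement not satisfied.

Notice: 50 days given; 45 required. Satisfied.
Quorum: 25% of 2,953 = 738.25, rounded up to 739; 740 present. Satisfied.
Vote: requires three-fourths of the votes cast (740 − 49 abstaining = 691); 3/4 of 691 = 518.25, rounded up to 519, so 519 needed; 518 in favor. Not satisfied.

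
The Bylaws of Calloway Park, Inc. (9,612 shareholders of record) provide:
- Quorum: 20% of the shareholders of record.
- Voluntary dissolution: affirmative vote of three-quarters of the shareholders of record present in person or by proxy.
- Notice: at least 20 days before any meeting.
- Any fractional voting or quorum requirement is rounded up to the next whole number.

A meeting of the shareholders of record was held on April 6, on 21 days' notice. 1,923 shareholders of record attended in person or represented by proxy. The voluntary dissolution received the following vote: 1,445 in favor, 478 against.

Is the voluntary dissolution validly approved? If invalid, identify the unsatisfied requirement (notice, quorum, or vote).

Notice: 21 days given; 20 required. Satisfied.
Quorum: 20% of 9,612 = 1,922.40, rounded up to 1,923; 1,923 present. Satisfied.
Vote: requires three-fourths of those present (1,923); 3/4 of 1923 = 1442.25, rounded up to 1443, so 1,443 needed; 1,445 in favor. Satisfied.

Valid — all requirements satisfied.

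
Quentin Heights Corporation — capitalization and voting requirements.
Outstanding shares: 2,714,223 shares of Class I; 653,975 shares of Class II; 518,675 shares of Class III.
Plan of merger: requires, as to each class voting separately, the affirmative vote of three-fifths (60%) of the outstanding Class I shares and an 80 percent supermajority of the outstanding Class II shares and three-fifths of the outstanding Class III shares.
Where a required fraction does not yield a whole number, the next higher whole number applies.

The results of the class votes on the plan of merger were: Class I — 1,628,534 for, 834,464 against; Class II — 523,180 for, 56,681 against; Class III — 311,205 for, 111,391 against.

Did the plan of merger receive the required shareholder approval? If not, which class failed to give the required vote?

Class I: 3/5 of 2714223 = 1628533.80, rounded up to 1628534; 1,628,534 required, 1,628,534 in favor — approved.
Class II: 4/5 of 653975 = 523180; 523,180 required, 523,180 in favor — approved.
Class III: 3/5 of 518675 = 311205; 311,205 required, 311,205 in favor — approved.

Approved — every class gave the required vote.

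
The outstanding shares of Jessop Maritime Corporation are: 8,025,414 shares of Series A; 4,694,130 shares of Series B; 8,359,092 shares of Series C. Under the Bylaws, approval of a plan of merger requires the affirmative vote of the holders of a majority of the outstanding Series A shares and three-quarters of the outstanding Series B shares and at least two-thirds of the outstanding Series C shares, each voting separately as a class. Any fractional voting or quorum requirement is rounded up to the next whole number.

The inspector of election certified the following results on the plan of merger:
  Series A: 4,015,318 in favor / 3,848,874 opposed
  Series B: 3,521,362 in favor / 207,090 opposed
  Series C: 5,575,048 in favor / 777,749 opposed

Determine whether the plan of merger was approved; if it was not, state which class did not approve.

Series A: a majority of 8025414 is 4012708; 4,012,708 required, 4,015,318 in favor — approved.
Series B: 3/4 of 4694130 = 3520597.50, rounded up to 3520598; 3,520,598 required, 3,521,362 in favor — approved.
Series C: 2/3 of 8359092 = 5572728; 5,572,728 required, 5,575,048 in favor — approved.

Approved — every class gave the required vote.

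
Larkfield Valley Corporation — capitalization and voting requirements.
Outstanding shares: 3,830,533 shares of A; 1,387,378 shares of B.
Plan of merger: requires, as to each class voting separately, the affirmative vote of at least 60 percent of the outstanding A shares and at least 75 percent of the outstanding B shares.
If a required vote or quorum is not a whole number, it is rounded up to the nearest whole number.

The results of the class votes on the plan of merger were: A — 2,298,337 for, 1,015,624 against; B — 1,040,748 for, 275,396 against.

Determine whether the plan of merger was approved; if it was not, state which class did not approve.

Approved — every class gave the required vote.

A: 3/5 of 3830533 = 2298319.80, rounded up to 2298320; 2,298,320 required, 2,298,337 in favor — approved.
B: 3/4 of 1387378 = 1040533.50, rounded up to 1040534; 1,040,534 required, 1,040,748 in favor — approved.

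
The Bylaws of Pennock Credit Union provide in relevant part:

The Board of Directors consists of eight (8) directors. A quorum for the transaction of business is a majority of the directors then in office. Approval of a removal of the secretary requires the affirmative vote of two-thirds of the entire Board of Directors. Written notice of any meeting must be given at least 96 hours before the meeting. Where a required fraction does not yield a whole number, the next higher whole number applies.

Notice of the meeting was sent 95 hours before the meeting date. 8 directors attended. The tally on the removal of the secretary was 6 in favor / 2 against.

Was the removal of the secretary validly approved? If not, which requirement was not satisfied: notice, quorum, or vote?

Invalid — notice requirement not satisfied.

Notice: 95 hours given; 96 required (95 < 96). Not satisfied.
Quorum: 8 present; quorum is 5. Satisfied.
Vote: the removal of the secretary requires two-thirds of the entire Board of Directors (8). 2/3 of 8 = 5.33, rounded up to 6, so 6 affirmative votes are needed; 6 voted in favor. Satisfied.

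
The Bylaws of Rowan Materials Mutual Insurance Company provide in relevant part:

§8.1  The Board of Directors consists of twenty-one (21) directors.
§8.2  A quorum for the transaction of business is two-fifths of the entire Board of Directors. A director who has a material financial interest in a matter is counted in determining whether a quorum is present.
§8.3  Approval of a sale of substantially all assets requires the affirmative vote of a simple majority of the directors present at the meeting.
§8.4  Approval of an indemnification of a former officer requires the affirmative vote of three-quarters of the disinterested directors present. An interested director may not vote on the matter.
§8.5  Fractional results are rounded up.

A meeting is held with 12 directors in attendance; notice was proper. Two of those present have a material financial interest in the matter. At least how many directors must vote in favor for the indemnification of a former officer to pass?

8

The indemnification of a former officer requires three-fourths of the disinterested directors present (12 − 2 = 10).
3/4 of 10 = 7.50, rounded up to 8.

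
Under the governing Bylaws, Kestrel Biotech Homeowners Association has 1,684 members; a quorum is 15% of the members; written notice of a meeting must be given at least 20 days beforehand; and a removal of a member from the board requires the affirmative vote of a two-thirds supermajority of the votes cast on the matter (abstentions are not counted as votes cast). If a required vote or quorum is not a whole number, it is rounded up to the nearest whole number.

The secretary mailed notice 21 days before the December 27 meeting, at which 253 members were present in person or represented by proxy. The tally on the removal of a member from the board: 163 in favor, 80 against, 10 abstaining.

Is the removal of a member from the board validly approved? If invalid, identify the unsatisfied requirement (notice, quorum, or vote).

Valid — all requirements satisfied.

Notice: 21 days given; 20 required. Satisfied.
Quorum: 15% of 1,684 = 252.60, rounded up to 253; 253 present. Satisfied.
Vote: requires two-thirds of the votes cast (253 − 10 abstaining = 243); 2/3 of 243 = 162, so 162 needed; 163 in favor. Satisfied.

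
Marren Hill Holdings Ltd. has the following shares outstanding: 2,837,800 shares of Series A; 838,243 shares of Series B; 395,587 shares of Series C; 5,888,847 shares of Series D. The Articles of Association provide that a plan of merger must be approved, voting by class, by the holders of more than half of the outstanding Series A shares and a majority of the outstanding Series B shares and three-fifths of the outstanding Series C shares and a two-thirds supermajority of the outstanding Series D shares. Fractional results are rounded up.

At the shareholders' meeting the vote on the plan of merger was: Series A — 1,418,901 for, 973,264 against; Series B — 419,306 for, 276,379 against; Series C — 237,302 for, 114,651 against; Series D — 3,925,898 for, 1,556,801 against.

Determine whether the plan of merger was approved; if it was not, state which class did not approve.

Not approved — the Series C shares did not give the required vote.

Series A: a majority of 2837800 is 1418901; 1,418,901 required, 1,418,901 in favor — approved.
Series B: a majority of 838243 is 419122; 419,122 required, 419,306 in favor — approved.
Series C: 3/5 of 395587 = 237352.20, rounded up to 237353; 237,353 required, 237,302 in favor — not approved.
Series D: 2/3 of 5888847 = 3925898; 3,925,898 required, 3,925,898 in favor — approved.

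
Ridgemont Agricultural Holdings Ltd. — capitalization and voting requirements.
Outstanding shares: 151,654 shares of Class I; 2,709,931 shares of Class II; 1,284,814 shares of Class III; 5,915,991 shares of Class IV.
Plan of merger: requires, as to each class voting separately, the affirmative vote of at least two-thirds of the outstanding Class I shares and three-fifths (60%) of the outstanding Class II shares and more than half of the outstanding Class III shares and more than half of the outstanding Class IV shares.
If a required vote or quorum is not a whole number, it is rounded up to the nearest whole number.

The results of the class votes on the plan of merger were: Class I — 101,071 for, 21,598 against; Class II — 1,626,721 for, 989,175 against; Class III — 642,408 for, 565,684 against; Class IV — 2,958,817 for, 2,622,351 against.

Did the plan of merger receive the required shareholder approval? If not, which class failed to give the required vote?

Not approved — the Class I shares did not give the required vote.

Class I: 2/3 of 151654 = 101102.67, rounded up to 101103; 101,103 required, 101,071 in favor — not approved.
Class II: 3/5 of 2709931 = 1625958.60, rounded up to 1625959; 1,625,959 required, 1,626,721 in favor — approved.
Class III: a majority of 1284814 is 642408; 642,408 required, 642,408 in favor — approved.
Class IV: a majority of 5915991 is 2957996; 2,957,996 required, 2,958,817 in favor — approved.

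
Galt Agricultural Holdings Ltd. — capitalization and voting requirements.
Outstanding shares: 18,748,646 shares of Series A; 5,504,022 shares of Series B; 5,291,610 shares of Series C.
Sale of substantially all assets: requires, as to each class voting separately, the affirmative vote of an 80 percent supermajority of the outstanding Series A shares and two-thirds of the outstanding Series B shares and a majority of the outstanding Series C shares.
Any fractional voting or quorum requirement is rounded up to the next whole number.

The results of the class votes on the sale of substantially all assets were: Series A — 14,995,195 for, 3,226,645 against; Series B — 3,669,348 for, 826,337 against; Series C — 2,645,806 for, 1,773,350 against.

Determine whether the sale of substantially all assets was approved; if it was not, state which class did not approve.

Not approved — the Series A shares did not give the required vote.

Series A: 4/5 of 18748646 = 14998916.80, rounded up to 14998917; 14,998,917 required, 14,995,195 in favor — not approved.
Series B: 2/3 of 5504022 = 3669348; 3,669,348 required, 3,669,348 in favor — approved.
Series C: a majority of 5291610 is 2645806; 2,645,806 required, 2,645,806 in favor — approved.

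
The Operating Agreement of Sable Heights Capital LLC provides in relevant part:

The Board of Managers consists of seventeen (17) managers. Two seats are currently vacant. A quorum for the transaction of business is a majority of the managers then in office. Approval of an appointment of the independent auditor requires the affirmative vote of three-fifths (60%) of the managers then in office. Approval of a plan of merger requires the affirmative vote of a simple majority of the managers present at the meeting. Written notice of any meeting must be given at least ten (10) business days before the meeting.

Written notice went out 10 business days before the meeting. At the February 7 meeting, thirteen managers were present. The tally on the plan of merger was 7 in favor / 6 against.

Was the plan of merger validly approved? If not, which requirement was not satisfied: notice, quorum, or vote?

Notice: 10 business days given; 10 required (10 ≥ 10). Satisfied.
Quorum: 13 present; quorum is 8. Satisfied.
Vote: the plan of merger requires a majority of the managers present (13). A majority of 13 is 7, so 7 affirmative votes are needed; 7 voted in favor. Satisfied.

Valid — all requirements satisfied.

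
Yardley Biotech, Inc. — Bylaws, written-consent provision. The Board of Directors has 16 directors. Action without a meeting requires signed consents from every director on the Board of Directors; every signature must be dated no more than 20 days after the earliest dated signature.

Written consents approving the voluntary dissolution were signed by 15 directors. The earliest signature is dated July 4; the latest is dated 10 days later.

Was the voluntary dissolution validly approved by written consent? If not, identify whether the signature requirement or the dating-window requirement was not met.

Signatures required: the unanimous vote of 16 — unanimous means all 16, so 16 needed; 15 signed. Insufficient.
Dating window: the latest signature is 10 days after the earliest; the limit is 20 days. Within the window.

Not effective — insufficient signatures.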